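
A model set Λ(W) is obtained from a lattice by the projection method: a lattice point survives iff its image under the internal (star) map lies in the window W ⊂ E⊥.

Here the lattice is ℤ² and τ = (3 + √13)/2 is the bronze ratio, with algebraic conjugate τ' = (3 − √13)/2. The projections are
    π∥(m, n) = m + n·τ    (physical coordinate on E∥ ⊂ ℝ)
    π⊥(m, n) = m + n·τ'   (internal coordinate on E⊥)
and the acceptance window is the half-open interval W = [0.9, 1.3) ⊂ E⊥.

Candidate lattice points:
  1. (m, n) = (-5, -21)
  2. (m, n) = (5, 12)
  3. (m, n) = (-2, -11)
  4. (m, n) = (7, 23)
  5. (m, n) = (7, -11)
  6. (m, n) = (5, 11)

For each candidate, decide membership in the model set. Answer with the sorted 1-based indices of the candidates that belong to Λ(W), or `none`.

none

Compute τ' = (3−√13)/2 = -0.3028, so π⊥(m,n) = m -0.3028·n.
#1 (-5,-21): internal coord -5 + (-21)·τ' = +1.3583; +1.3583 ∉ [0.9, 1.3) → out
#2 (5,12): internal coord 5 + (12)·τ' = +1.3667; +1.3667 ∉ [0.9, 1.3) → out
#3 (-2,-11): internal coord -2 + (-11)·τ' = +1.3305; +1.3305 ∉ [0.9, 1.3) → out
#4 (7,23): internal coord 7 + (23)·τ' = +0.0362; +0.0362 ∉ [0.9, 1.3) → out
#5 (7,-11): internal coord 7 + (-11)·τ' = +10.3305; +10.3305 ∉ [0.9, 1.3) → out
#6 (5,11): internal coord 5 + (11)·τ' = +1.6695; +1.6695 ∉ [0.9, 1.3) → out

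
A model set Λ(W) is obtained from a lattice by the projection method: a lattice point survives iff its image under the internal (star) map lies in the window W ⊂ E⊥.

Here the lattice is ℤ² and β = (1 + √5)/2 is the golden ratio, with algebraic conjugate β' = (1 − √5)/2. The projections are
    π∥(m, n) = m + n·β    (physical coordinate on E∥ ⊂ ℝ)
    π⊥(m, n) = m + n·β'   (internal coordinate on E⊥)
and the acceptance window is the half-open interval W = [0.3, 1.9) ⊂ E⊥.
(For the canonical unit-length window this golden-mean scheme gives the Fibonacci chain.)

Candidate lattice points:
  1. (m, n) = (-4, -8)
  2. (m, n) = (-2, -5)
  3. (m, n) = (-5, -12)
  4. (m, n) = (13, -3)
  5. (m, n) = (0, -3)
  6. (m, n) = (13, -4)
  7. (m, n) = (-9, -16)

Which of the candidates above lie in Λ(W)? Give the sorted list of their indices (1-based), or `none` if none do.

Numerically β ≈ 1.61803 and β' = −1/β ≈ -0.61803.
candidate 1: (m,n)=(-4,-8) → π∥ = -4-8·β ≈ -16.94427, π⊥ = -4-8·β' ≈ 0.94427 ∈ [0.3, 1.9) ⇒ IN Λ
candidate 2: (m,n)=(-2,-5) → π∥ = -2-5·β ≈ -10.09017, π⊥ = -2-5·β' ≈ 1.09017 ∈ [0.3, 1.9) ⇒ IN Λ
candidate 3: (m,n)=(-5,-12) → π∥ = -5-12·β ≈ -24.41641, π⊥ = -5-12·β' ≈ 2.41641 ∉ [0.3, 1.9) ⇒ out
candidate 4: (m,n)=(13,-3) → π∥ = 13-3·β ≈ 8.14590, π⊥ = 13-3·β' ≈ 14.85410 ∉ [0.3, 1.9) ⇒ out
candidate 5: (m,n)=(0,-3) → π∥ = 0-3·β ≈ -4.85410, π⊥ = 0-3·β' ≈ 1.85410 ∈ [0.3, 1.9) ⇒ IN Λ
candidate 6: (m,n)=(13,-4) → π∥ = 13-4·β ≈ 6.52786, π⊥ = 13-4·β' ≈ 15.47214 ∉ [0.3, 1.9) ⇒ out
candidate 7: (m,n)=(-9,-16) → π∥ = -9-16·β ≈ -34.88854, π⊥ = -9-16·β' ≈ 0.88854 ∈ [0.3, 1.9) ⇒ IN Λ

1, 2, 5, 7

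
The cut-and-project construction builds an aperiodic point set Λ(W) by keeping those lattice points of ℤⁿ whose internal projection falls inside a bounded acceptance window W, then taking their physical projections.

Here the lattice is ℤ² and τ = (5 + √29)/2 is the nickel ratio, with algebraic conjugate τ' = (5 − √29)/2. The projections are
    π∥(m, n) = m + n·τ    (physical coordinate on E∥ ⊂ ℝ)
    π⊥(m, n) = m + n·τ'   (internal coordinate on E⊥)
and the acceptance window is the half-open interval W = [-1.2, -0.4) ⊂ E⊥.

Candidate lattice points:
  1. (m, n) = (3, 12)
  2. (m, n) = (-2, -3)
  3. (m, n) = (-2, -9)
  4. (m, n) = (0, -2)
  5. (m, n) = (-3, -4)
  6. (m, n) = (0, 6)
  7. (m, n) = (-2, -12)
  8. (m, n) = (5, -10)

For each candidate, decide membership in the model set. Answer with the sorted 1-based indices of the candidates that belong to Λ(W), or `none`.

6

τ' = (5−√29)/2 ≈ -0.19258.
#1 (3,12): internal coord 3 + (12)·τ' = +0.68901; +0.68901 ∉ [-1.2, -0.4) → out
#2 (-2,-3): internal coord -2 + (-3)·τ' = -1.42225; -1.42225 ∉ [-1.2, -0.4) → out
#3 (-2,-9): internal coord -2 + (-9)·τ' = -0.26676; -0.26676 ∉ [-1.2, -0.4) → out
#4 (0,-2): internal coord 0 + (-2)·τ' = +0.38516; +0.38516 ∉ [-1.2, -0.4) → out
#5 (-3,-4): internal coord -3 + (-4)·τ' = -2.22967; -2.22967 ∉ [-1.2, -0.4) → out
#6 (0,6): internal coord 0 + (6)·τ' = -1.15549; -1.15549 ∈ [-1.2, -0.4) → IN Λ
#7 (-2,-12): internal coord -2 + (-12)·τ' = +0.31099; +0.31099 ∉ [-1.2, -0.4) → out
#8 (5,-10): internal coord 5 + (-10)·τ' = +6.92582; +6.92582 ∉ [-1.2, -0.4) → out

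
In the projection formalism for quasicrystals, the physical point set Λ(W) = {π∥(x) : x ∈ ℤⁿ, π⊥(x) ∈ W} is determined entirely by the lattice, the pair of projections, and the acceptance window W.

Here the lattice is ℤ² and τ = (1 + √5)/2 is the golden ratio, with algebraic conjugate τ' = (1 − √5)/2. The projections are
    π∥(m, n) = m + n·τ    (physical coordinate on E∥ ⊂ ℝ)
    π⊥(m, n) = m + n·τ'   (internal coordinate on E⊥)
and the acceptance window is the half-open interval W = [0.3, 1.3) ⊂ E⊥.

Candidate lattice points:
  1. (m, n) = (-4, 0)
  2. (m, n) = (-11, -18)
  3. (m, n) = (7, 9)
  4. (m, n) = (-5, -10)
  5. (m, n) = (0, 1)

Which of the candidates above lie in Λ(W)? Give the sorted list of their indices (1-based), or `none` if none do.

4

Compute τ' = (1−√5)/2 = -0.61803, so π⊥(m,n) = m -0.61803·n.
candidate 1: (m,n)=(-4,0) → π∥ = -4+0·τ ≈ -4.00000, π⊥ = -4+0·τ' ≈ -4.00000 ∉ [0.3, 1.3) ⇒ out
candidate 2: (m,n)=(-11,-18) → π∥ = -11-18·τ ≈ -40.12461, π⊥ = -11-18·τ' ≈ 0.12461 ∉ [0.3, 1.3) ⇒ out
candidate 3: (m,n)=(7,9) → π∥ = 7+9·τ ≈ 21.56231, π⊥ = 7+9·τ' ≈ 1.43769 ∉ [0.3, 1.3) ⇒ out
candidate 4: (m,n)=(-5,-10) → π∥ = -5-10·τ ≈ -21.18034, π⊥ = -5-10·τ' ≈ 1.18034 ∈ [0.3, 1.3) ⇒ IN Λ
candidate 5: (m,n)=(0,1) → π∥ = 0+1·τ ≈ 1.61803, π⊥ = 0+1·τ' ≈ -0.61803 ∉ [0.3, 1.3) ⇒ out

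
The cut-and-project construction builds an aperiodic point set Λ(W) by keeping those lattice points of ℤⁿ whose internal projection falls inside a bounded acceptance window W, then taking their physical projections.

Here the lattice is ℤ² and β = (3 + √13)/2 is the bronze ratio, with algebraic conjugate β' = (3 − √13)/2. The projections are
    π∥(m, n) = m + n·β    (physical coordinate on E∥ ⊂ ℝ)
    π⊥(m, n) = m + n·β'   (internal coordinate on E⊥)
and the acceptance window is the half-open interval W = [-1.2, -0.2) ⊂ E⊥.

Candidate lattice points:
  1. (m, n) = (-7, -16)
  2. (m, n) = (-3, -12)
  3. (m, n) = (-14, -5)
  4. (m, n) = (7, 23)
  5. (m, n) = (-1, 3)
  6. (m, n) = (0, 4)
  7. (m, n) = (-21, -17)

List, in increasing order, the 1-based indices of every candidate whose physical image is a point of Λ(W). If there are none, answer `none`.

Numerically β ≈ 3.3028 and β' = −1/β ≈ -0.3028.
candidate 1: (m,n)=(-7,-16) → π∥ = -7-16·β ≈ -59.8444, π⊥ = -7-16·β' ≈ -2.1556 ∉ [-1.2, -0.2) ⇒ out
candidate 2: (m,n)=(-3,-12) → π∥ = -3-12·β ≈ -42.6333, π⊥ = -3-12·β' ≈ 0.6333 ∉ [-1.2, -0.2) ⇒ out
candidate 3: (m,n)=(-14,-5) → π∥ = -14-5·β ≈ -30.5139, π⊥ = -14-5·β' ≈ -12.4861 ∉ [-1.2, -0.2) ⇒ out
candidate 4: (m,n)=(7,23) → π∥ = 7+23·β ≈ 82.9638, π⊥ = 7+23·β' ≈ 0.0362 ∉ [-1.2, -0.2) ⇒ out
candidate 5: (m,n)=(-1,3) → π∥ = -1+3·β ≈ 8.9083, π⊥ = -1+3·β' ≈ -1.9083 ∉ [-1.2, -0.2) ⇒ out
candidate 6: (m,n)=(0,4) → π∥ = 0+4·β ≈ 13.2111, π⊥ = 0+4·β' ≈ -1.2111 ∉ [-1.2, -0.2) ⇒ out
candidate 7: (m,n)=(-21,-17) → π∥ = -21-17·β ≈ -77.1472, π⊥ = -21-17·β' ≈ -15.8528 ∉ [-1.2, -0.2) ⇒ out

none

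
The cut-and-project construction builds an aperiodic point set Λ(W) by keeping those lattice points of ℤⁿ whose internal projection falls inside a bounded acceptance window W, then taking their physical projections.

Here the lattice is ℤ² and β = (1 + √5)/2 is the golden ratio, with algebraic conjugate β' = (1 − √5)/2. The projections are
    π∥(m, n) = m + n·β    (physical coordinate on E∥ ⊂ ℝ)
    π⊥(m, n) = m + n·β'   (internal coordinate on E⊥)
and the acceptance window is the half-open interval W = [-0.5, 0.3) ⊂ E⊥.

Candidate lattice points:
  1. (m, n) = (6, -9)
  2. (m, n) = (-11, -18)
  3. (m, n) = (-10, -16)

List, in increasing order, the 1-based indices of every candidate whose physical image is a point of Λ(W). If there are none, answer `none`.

2, 3

Compute β' = (1−√5)/2 = -0.6180, so π⊥(m,n) = m -0.6180·n.
candidate 1: (m,n)=(6,-9) → π∥ = 6-9·β ≈ -8.5623, π⊥ = 6-9·β' ≈ 11.5623 ∉ [-0.5, 0.3) ⇒ out
candidate 2: (m,n)=(-11,-18) → π∥ = -11-18·β ≈ -40.1246, π⊥ = -11-18·β' ≈ 0.1246 ∈ [-0.5, 0.3) ⇒ IN Λ
candidate 3: (m,n)=(-10,-16) → π∥ = -10-16·β ≈ -35.8885, π⊥ = -10-16·β' ≈ -0.1115 ∈ [-0.5, 0.3) ⇒ IN Λ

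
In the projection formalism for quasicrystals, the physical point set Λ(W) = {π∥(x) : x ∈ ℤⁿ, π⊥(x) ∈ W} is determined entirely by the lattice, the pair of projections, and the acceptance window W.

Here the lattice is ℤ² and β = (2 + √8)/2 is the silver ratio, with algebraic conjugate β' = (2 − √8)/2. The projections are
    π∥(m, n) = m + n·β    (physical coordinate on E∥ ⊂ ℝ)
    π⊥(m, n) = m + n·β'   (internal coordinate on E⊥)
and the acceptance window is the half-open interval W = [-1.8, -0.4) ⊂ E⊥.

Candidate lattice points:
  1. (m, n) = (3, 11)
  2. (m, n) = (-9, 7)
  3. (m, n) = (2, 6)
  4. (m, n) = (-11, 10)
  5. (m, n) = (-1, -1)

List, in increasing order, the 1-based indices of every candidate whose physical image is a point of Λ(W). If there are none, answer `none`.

Compute β' = (2−√8)/2 = -0.414214, so π⊥(m,n) = m -0.414214·n.
[1] lift (3,11): star map gives -1.556349; window check -1.8 ≤ -1.556349 < -0.4 is true → IN Λ
[2] lift (-9,7): star map gives -11.899495; window check -1.8 ≤ -11.899495 < -0.4 is false → out
[3] lift (2,6): star map gives -0.485281; window check -1.8 ≤ -0.485281 < -0.4 is true → IN Λ
[4] lift (-11,10): star map gives -15.142136; window check -1.8 ≤ -15.142136 < -0.4 is false → out
[5] lift (-1,-1): star map gives -0.585786; window check -1.8 ≤ -0.585786 < -0.4 is true → IN Λ

1, 3, 5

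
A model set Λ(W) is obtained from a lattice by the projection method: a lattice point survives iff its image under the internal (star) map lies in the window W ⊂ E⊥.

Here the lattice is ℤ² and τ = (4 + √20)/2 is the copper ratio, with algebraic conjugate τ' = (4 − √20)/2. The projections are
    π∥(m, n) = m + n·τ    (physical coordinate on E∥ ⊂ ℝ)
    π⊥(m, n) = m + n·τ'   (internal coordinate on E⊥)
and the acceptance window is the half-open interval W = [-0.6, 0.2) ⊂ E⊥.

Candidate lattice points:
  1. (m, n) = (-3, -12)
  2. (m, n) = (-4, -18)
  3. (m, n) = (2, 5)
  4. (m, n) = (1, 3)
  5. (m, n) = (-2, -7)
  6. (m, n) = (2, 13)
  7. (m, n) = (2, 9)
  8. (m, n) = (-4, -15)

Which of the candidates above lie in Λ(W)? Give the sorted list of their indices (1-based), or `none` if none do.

Numerically τ ≈ 4.2361 and τ' = −1/τ ≈ -0.2361.
#1 (-3,-12): internal coord -3 + (-12)·τ' = -0.1672; -0.1672 ∈ [-0.6, 0.2) → IN Λ
#2 (-4,-18): internal coord -4 + (-18)·τ' = +0.2492; +0.2492 ∉ [-0.6, 0.2) → out
#3 (2,5): internal coord 2 + (5)·τ' = +0.8197; +0.8197 ∉ [-0.6, 0.2) → out
#4 (1,3): internal coord 1 + (3)·τ' = +0.2918; +0.2918 ∉ [-0.6, 0.2) → out
#5 (-2,-7): internal coord -2 + (-7)·τ' = -0.3475; -0.3475 ∈ [-0.6, 0.2) → IN Λ
#6 (2,13): internal coord 2 + (13)·τ' = -1.0689; -1.0689 ∉ [-0.6, 0.2) → out
#7 (2,9): internal coord 2 + (9)·τ' = -0.1246; -0.1246 ∈ [-0.6, 0.2) → IN Λ
#8 (-4,-15): internal coord -4 + (-15)·τ' = -0.4590; -0.4590 ∈ [-0.6, 0.2) → IN Λ

1, 5, 7, 8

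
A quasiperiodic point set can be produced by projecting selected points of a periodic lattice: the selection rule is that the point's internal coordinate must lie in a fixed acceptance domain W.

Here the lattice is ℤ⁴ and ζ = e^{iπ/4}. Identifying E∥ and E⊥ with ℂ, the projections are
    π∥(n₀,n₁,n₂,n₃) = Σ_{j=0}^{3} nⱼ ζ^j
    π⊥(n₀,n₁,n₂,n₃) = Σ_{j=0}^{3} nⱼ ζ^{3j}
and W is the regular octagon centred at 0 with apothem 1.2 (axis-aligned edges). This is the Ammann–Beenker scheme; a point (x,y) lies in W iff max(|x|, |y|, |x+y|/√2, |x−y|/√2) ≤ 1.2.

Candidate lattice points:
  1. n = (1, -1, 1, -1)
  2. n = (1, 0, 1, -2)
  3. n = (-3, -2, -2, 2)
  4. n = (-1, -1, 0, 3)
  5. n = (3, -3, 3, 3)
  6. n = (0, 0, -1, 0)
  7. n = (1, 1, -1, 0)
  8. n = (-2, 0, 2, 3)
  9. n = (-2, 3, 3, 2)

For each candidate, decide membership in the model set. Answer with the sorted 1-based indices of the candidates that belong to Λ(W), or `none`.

Internal map: ζ^{3j} for j=0..3 gives (1,0), (−√2/2,√2/2), (0,−1), (√2/2,√2/2).
#1 (1, -1, 1, -1): internal (1.00000, -2.41421); octagon support 2.41421 vs apothem 1.2 → ∉ W
#2 (1, 0, 1, -2): internal (-0.41421, -2.41421); octagon support 2.41421 vs apothem 1.2 → ∉ W
#3 (-3, -2, -2, 2): internal (-0.17157, 2.00000); octagon support 2.00000 vs apothem 1.2 → ∉ W
#4 (-1, -1, 0, 3): internal (1.82843, 1.41421); octagon support 2.29289 vs apothem 1.2 → ∉ W
#5 (3, -3, 3, 3): internal (7.24264, -3.00000); octagon support 7.24264 vs apothem 1.2 → ∉ W
#6 (0, 0, -1, 0): internal (0.00000, 1.00000); octagon support 1.00000 vs apothem 1.2 → ∈ W
#7 (1, 1, -1, 0): internal (0.29289, 1.70711); octagon support 1.70711 vs apothem 1.2 → ∉ W
#8 (-2, 0, 2, 3): internal (0.12132, 0.12132); octagon support 0.17157 vs apothem 1.2 → ∈ W
#9 (-2, 3, 3, 2): internal (-2.70711, 0.53553); octagon support 2.70711 vs apothem 1.2 → ∉ W

6, 8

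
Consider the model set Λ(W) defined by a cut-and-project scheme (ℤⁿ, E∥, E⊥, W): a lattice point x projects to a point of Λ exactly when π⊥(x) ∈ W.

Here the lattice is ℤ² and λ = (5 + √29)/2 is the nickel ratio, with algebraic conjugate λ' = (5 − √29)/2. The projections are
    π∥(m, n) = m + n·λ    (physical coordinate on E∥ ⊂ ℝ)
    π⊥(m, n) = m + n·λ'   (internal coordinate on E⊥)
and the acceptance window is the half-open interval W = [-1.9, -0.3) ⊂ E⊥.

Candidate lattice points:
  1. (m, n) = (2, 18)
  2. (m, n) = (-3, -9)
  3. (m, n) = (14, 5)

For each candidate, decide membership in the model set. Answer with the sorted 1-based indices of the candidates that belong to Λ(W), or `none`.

1, 2

λ' = (5−√29)/2 ≈ -0.19258.
candidate 1: (m,n)=(2,18) → π∥ = 2+18·λ ≈ 95.46648, π⊥ = 2+18·λ' ≈ -1.46648 ∈ [-1.9, -0.3) ⇒ IN Λ
candidate 2: (m,n)=(-3,-9) → π∥ = -3-9·λ ≈ -49.73324, π⊥ = -3-9·λ' ≈ -1.26676 ∈ [-1.9, -0.3) ⇒ IN Λ
candidate 3: (m,n)=(14,5) → π∥ = 14+5·λ ≈ 39.96291, π⊥ = 14+5·λ' ≈ 13.03709 ∉ [-1.9, -0.3) ⇒ out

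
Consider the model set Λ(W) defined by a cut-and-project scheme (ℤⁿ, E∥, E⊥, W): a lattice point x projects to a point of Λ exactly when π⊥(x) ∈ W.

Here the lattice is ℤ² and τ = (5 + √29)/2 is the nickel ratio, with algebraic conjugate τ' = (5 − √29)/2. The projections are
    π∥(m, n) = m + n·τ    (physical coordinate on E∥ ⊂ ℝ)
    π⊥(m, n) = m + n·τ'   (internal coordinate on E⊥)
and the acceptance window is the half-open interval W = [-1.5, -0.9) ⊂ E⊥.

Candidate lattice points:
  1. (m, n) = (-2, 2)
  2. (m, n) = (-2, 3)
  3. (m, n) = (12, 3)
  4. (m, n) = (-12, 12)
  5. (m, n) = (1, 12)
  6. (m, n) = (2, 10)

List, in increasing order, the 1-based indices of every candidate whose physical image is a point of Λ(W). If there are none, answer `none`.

Compute τ' = (5−√29)/2 = -0.1926, so π⊥(m,n) = m -0.1926·n.
#1 (-2,2): internal coord -2 + (2)·τ' = -2.3852; -2.3852 ∉ [-1.5, -0.9) → out
#2 (-2,3): internal coord -2 + (3)·τ' = -2.5777; -2.5777 ∉ [-1.5, -0.9) → out
#3 (12,3): internal coord 12 + (3)·τ' = +11.4223; +11.4223 ∉ [-1.5, -0.9) → out
#4 (-12,12): internal coord -12 + (12)·τ' = -14.3110; -14.3110 ∉ [-1.5, -0.9) → out
#5 (1,12): internal coord 1 + (12)·τ' = -1.3110; -1.3110 ∈ [-1.5, -0.9) → IN Λ
#6 (2,10): internal coord 2 + (10)·τ' = +0.0742; +0.0742 ∉ [-1.5, -0.9) → out

5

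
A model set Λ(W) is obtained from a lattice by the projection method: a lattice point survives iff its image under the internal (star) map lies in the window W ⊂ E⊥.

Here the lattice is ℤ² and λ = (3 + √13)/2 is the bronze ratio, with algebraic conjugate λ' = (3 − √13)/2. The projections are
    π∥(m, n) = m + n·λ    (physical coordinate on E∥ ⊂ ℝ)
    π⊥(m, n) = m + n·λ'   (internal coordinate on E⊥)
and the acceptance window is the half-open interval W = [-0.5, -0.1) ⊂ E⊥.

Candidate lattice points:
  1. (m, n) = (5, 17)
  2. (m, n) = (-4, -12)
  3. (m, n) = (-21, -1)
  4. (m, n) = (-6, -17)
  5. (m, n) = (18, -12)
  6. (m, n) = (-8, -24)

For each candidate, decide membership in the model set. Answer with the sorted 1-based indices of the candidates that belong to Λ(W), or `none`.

λ' = (3−√13)/2 ≈ -0.3028.
candidate 1: (m,n)=(5,17) → π∥ = 5+17·λ ≈ 61.1472, π⊥ = 5+17·λ' ≈ -0.1472 ∈ [-0.5, -0.1) ⇒ IN Λ
candidate 2: (m,n)=(-4,-12) → π∥ = -4-12·λ ≈ -43.6333, π⊥ = -4-12·λ' ≈ -0.3667 ∈ [-0.5, -0.1) ⇒ IN Λ
candidate 3: (m,n)=(-21,-1) → π∥ = -21-1·λ ≈ -24.3028, π⊥ = -21-1·λ' ≈ -20.6972 ∉ [-0.5, -0.1) ⇒ out
candidate 4: (m,n)=(-6,-17) → π∥ = -6-17·λ ≈ -62.1472, π⊥ = -6-17·λ' ≈ -0.8528 ∉ [-0.5, -0.1) ⇒ out
candidate 5: (m,n)=(18,-12) → π∥ = 18-12·λ ≈ -21.6333, π⊥ = 18-12·λ' ≈ 21.6333 ∉ [-0.5, -0.1) ⇒ out
candidate 6: (m,n)=(-8,-24) → π∥ = -8-24·λ ≈ -87.2666, π⊥ = -8-24·λ' ≈ -0.7334 ∉ [-0.5, -0.1) ⇒ out

1, 2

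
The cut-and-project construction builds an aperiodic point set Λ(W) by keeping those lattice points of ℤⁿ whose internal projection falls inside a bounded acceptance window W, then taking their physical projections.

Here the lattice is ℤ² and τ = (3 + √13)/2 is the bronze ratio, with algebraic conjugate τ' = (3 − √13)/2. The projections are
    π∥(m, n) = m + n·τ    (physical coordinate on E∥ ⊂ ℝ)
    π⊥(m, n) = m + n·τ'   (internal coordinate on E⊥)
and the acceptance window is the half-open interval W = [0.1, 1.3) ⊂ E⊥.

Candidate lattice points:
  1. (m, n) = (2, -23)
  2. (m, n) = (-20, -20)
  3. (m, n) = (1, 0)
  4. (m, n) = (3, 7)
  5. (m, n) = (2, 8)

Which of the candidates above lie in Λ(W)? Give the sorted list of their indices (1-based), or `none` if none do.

Compute τ' = (3−√13)/2 = -0.302776, so π⊥(m,n) = m -0.302776·n.
candidate 1: (m,n)=(2,-23) → π∥ = 2-23·τ ≈ -73.963840, π⊥ = 2-23·τ' ≈ 8.963840 ∉ [0.1, 1.3) ⇒ out
candidate 2: (m,n)=(-20,-20) → π∥ = -20-20·τ ≈ -86.055513, π⊥ = -20-20·τ' ≈ -13.944487 ∉ [0.1, 1.3) ⇒ out
candidate 3: (m,n)=(1,0) → π∥ = 1+0·τ ≈ 1.000000, π⊥ = 1+0·τ' ≈ 1.000000 ∈ [0.1, 1.3) ⇒ IN Λ
candidate 4: (m,n)=(3,7) → π∥ = 3+7·τ ≈ 26.119429, π⊥ = 3+7·τ' ≈ 0.880571 ∈ [0.1, 1.3) ⇒ IN Λ
candidate 5: (m,n)=(2,8) → π∥ = 2+8·τ ≈ 28.422205, π⊥ = 2+8·τ' ≈ -0.422205 ∉ [0.1, 1.3) ⇒ out

3, 4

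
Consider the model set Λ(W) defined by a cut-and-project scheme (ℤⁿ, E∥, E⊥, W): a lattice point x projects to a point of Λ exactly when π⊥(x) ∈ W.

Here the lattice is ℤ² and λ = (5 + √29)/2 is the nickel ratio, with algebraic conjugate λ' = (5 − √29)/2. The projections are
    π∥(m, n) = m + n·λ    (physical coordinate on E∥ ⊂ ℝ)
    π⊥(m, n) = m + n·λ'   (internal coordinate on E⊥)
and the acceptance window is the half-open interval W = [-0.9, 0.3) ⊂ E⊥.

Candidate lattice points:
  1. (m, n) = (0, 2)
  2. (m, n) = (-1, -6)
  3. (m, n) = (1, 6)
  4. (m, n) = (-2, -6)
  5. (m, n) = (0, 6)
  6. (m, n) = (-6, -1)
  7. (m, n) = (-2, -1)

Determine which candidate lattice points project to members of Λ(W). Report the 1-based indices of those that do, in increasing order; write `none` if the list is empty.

1, 2, 3, 4

Numerically λ ≈ 5.192582 and λ' = −1/λ ≈ -0.192582.
[1] lift (0,2): star map gives -0.385165; window check -0.9 ≤ -0.385165 < 0.3 is true → IN Λ
[2] lift (-1,-6): star map gives 0.155494; window check -0.9 ≤ 0.155494 < 0.3 is true → IN Λ
[3] lift (1,6): star map gives -0.155494; window check -0.9 ≤ -0.155494 < 0.3 is true → IN Λ
[4] lift (-2,-6): star map gives -0.844506; window check -0.9 ≤ -0.844506 < 0.3 is true → IN Λ
[5] lift (0,6): star map gives -1.155494; window check -0.9 ≤ -1.155494 < 0.3 is false → out
[6] lift (-6,-1): star map gives -5.807418; window check -0.9 ≤ -5.807418 < 0.3 is false → out
[7] lift (-2,-1): star map gives -1.807418; window check -0.9 ≤ -1.807418 < 0.3 is false → out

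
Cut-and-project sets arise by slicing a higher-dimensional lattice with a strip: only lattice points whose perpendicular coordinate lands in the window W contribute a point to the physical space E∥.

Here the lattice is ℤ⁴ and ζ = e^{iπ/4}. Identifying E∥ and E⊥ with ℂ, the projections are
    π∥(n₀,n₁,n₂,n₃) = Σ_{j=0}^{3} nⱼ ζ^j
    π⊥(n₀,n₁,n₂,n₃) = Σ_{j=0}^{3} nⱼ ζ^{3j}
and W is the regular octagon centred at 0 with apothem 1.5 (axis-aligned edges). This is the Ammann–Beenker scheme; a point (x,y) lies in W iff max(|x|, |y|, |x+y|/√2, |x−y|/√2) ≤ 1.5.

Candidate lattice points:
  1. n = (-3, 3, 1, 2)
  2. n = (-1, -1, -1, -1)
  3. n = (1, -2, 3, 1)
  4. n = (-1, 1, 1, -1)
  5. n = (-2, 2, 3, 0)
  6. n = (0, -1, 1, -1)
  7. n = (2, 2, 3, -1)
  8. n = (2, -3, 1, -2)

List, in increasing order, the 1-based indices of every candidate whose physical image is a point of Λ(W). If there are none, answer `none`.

2

Internal map: ζ^{3j} for j=0..3 gives (1,0), (−√2/2,√2/2), (0,−1), (√2/2,√2/2).
#1 (-3, 3, 1, 2): internal (-3.707107, 2.535534); octagon support 4.414214 vs apothem 1.5 → ∉ W
#2 (-1, -1, -1, -1): internal (-1.000000, -0.414214); octagon support 1.000000 vs apothem 1.5 → ∈ W
#3 (1, -2, 3, 1): internal (3.121320, -3.707107); octagon support 4.828427 vs apothem 1.5 → ∉ W
#4 (-1, 1, 1, -1): internal (-2.414214, -1.000000); octagon support 2.414214 vs apothem 1.5 → ∉ W
#5 (-2, 2, 3, 0): internal (-3.414214, -1.585786); octagon support 3.535534 vs apothem 1.5 → ∉ W
#6 (0, -1, 1, -1): internal (0.000000, -2.414214); octagon support 2.414214 vs apothem 1.5 → ∉ W
#7 (2, 2, 3, -1): internal (-0.121320, -2.292893); octagon support 2.292893 vs apothem 1.5 → ∉ W
#8 (2, -3, 1, -2): internal (2.707107, -4.535534); octagon support 5.121320 vs apothem 1.5 → ∉ W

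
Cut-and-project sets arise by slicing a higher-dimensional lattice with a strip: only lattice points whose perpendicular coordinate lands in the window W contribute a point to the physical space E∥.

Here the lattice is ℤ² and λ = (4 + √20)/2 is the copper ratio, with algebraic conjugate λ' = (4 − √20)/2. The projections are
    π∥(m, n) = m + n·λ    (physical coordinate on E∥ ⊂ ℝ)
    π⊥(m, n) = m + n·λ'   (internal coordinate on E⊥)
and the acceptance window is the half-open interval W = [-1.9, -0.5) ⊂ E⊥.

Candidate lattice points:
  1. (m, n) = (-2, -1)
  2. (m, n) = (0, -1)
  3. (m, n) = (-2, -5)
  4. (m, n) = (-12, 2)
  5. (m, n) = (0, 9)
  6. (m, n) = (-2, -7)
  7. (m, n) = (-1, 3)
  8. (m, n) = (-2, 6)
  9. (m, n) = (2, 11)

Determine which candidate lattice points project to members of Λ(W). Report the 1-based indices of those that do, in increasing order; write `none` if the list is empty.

1, 3, 7, 9

Numerically λ ≈ 4.2361 and λ' = −1/λ ≈ -0.2361.
#1 (-2,-1): internal coord -2 + (-1)·λ' = -1.7639; -1.7639 ∈ [-1.9, -0.5) → IN Λ
#2 (0,-1): internal coord 0 + (-1)·λ' = +0.2361; +0.2361 ∉ [-1.9, -0.5) → out
#3 (-2,-5): internal coord -2 + (-5)·λ' = -0.8197; -0.8197 ∈ [-1.9, -0.5) → IN Λ
#4 (-12,2): internal coord -12 + (2)·λ' = -12.4721; -12.4721 ∉ [-1.9, -0.5) → out
#5 (0,9): internal coord 0 + (9)·λ' = -2.1246; -2.1246 ∉ [-1.9, -0.5) → out
#6 (-2,-7): internal coord -2 + (-7)·λ' = -0.3475; -0.3475 ∉ [-1.9, -0.5) → out
#7 (-1,3): internal coord -1 + (3)·λ' = -1.7082; -1.7082 ∈ [-1.9, -0.5) → IN Λ
#8 (-2,6): internal coord -2 + (6)·λ' = -3.4164; -3.4164 ∉ [-1.9, -0.5) → out
#9 (2,11): internal coord 2 + (11)·λ' = -0.5967; -0.5967 ∈ [-1.9, -0.5) → IN Λ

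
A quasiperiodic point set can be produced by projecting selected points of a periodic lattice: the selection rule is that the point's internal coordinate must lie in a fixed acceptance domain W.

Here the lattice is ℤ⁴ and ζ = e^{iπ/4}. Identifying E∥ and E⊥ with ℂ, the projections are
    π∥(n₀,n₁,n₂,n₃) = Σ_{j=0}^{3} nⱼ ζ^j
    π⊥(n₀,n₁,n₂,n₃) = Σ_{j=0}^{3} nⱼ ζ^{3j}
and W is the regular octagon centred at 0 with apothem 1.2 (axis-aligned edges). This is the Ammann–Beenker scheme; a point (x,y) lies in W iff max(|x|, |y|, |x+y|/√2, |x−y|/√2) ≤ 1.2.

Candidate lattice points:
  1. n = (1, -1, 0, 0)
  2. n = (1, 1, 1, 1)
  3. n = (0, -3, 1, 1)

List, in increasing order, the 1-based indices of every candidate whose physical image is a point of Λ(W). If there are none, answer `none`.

With ζ = e^{iπ/4} the internal vectors are ζ^0,ζ^3,ζ^6,ζ^9.
#1 (1, -1, 0, 0): internal (1.7071, -0.7071); octagon support 1.7071 vs apothem 1.2 → ∉ W
#2 (1, 1, 1, 1): internal (1.0000, 0.4142); octagon support 1.0000 vs apothem 1.2 → ∈ W
#3 (0, -3, 1, 1): internal (2.8284, -2.4142); octagon support 3.7071 vs apothem 1.2 → ∉ W

2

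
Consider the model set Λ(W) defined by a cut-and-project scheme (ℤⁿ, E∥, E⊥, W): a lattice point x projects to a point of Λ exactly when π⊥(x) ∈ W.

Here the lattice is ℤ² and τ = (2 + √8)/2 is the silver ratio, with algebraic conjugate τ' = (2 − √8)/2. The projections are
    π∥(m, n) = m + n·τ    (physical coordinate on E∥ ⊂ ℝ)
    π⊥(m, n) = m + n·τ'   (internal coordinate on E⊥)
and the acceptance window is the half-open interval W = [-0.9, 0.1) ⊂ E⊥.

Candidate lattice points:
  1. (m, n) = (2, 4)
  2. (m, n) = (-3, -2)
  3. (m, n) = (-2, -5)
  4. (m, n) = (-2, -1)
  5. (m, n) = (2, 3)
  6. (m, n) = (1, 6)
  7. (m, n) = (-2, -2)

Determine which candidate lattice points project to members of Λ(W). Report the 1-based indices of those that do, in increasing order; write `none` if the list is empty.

3

Compute τ' = (2−√8)/2 = -0.414214, so π⊥(m,n) = m -0.414214·n.
#1 (2,4): internal coord 2 + (4)·τ' = +0.343146; +0.343146 ∉ [-0.9, 0.1) → out
#2 (-3,-2): internal coord -3 + (-2)·τ' = -2.171573; -2.171573 ∉ [-0.9, 0.1) → out
#3 (-2,-5): internal coord -2 + (-5)·τ' = +0.071068; +0.071068 ∈ [-0.9, 0.1) → IN Λ
#4 (-2,-1): internal coord -2 + (-1)·τ' = -1.585786; -1.585786 ∉ [-0.9, 0.1) → out
#5 (2,3): internal coord 2 + (3)·τ' = +0.757359; +0.757359 ∉ [-0.9, 0.1) → out
#6 (1,6): internal coord 1 + (6)·τ' = -1.485281; -1.485281 ∉ [-0.9, 0.1) → out
#7 (-2,-2): internal coord -2 + (-2)·τ' = -1.171573; -1.171573 ∉ [-0.9, 0.1) → out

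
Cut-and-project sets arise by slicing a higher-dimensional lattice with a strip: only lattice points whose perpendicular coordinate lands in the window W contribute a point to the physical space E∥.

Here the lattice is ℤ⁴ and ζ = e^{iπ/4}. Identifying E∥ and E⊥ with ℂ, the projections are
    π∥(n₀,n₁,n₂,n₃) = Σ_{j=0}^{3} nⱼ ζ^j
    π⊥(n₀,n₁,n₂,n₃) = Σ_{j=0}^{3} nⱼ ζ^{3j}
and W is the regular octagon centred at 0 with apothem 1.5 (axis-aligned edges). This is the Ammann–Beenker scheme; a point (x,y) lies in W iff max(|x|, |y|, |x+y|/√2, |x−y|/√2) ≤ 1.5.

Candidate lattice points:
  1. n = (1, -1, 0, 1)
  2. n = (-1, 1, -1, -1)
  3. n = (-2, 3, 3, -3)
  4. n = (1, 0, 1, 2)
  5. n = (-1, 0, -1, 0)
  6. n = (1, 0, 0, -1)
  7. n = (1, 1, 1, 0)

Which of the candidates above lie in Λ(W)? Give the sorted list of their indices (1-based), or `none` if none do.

Internal map: ζ^{3j} for j=0..3 gives (1,0), (−√2/2,√2/2), (0,−1), (√2/2,√2/2).
#1 (1, -1, 0, 1): internal (2.414214, 0.000000); octagon support 2.414214 vs apothem 1.5 → ∉ W
#2 (-1, 1, -1, -1): internal (-2.414214, 1.000000); octagon support 2.414214 vs apothem 1.5 → ∉ W
#3 (-2, 3, 3, -3): internal (-6.242641, -3.000000); octagon support 6.535534 vs apothem 1.5 → ∉ W
#4 (1, 0, 1, 2): internal (2.414214, 0.414214); octagon support 2.414214 vs apothem 1.5 → ∉ W
#5 (-1, 0, -1, 0): internal (-1.000000, 1.000000); octagon support 1.414214 vs apothem 1.5 → ∈ W
#6 (1, 0, 0, -1): internal (0.292893, -0.707107); octagon support 0.707107 vs apothem 1.5 → ∈ W
#7 (1, 1, 1, 0): internal (0.292893, -0.292893); octagon support 0.414214 vs apothem 1.5 → ∈ W

5, 6, 7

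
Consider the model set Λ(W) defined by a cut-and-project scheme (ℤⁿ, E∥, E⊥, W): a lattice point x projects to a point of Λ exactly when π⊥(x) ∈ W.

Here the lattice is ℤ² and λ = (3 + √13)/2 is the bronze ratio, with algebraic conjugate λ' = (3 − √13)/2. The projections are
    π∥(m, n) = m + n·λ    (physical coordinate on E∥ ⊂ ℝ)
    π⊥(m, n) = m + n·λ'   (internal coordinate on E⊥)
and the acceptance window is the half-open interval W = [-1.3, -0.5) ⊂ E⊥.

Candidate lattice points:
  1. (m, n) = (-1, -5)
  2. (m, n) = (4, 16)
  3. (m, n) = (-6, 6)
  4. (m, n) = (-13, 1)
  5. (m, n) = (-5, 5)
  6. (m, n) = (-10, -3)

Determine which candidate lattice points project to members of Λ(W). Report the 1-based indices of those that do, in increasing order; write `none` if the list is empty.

Numerically λ ≈ 3.302776 and λ' = −1/λ ≈ -0.302776.
candidate 1: (m,n)=(-1,-5) → π∥ = -1-5·λ ≈ -17.513878, π⊥ = -1-5·λ' ≈ 0.513878 ∉ [-1.3, -0.5) ⇒ out
candidate 2: (m,n)=(4,16) → π∥ = 4+16·λ ≈ 56.844410, π⊥ = 4+16·λ' ≈ -0.844410 ∈ [-1.3, -0.5) ⇒ IN Λ
candidate 3: (m,n)=(-6,6) → π∥ = -6+6·λ ≈ 13.816654, π⊥ = -6+6·λ' ≈ -7.816654 ∉ [-1.3, -0.5) ⇒ out
candidate 4: (m,n)=(-13,1) → π∥ = -13+1·λ ≈ -9.697224, π⊥ = -13+1·λ' ≈ -13.302776 ∉ [-1.3, -0.5) ⇒ out
candidate 5: (m,n)=(-5,5) → π∥ = -5+5·λ ≈ 11.513878, π⊥ = -5+5·λ' ≈ -6.513878 ∉ [-1.3, -0.5) ⇒ out
candidate 6: (m,n)=(-10,-3) → π∥ = -10-3·λ ≈ -19.908327, π⊥ = -10-3·λ' ≈ -9.091673 ∉ [-1.3, -0.5) ⇒ out

2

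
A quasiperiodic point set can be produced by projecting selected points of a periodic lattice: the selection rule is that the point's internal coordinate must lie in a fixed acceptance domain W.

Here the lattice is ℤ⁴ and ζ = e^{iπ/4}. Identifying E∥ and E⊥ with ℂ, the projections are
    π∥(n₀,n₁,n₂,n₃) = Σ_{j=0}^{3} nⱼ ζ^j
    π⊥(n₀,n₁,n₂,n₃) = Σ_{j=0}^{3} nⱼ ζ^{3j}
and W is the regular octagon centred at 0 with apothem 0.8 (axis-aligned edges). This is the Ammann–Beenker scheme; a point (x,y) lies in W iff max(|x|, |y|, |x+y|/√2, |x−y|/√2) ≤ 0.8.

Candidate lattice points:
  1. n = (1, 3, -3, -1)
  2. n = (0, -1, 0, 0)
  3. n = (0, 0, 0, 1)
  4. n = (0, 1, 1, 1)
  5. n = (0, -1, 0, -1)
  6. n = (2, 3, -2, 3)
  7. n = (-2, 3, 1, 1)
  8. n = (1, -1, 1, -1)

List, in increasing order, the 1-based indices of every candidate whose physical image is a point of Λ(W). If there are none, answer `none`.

π⊥(n) = n₀ + n₁ζ³ + n₂ζ⁶ + n₃ζ⁹ where ζ = e^{iπ/4}.
#1 (1, 3, -3, -1): internal (-1.82843, 4.41421); octagon support 4.41421 vs apothem 0.8 → ∉ W
#2 (0, -1, 0, 0): internal (0.70711, -0.70711); octagon support 1.00000 vs apothem 0.8 → ∉ W
#3 (0, 0, 0, 1): internal (0.70711, 0.70711); octagon support 1.00000 vs apothem 0.8 → ∉ W
#4 (0, 1, 1, 1): internal (0.00000, 0.41421); octagon support 0.41421 vs apothem 0.8 → ∈ W
#5 (0, -1, 0, -1): internal (0.00000, -1.41421); octagon support 1.41421 vs apothem 0.8 → ∉ W
#6 (2, 3, -2, 3): internal (2.00000, 6.24264); octagon support 6.24264 vs apothem 0.8 → ∉ W
#7 (-2, 3, 1, 1): internal (-3.41421, 1.82843); octagon support 3.70711 vs apothem 0.8 → ∉ W
#8 (1, -1, 1, -1): internal (1.00000, -2.41421); octagon support 2.41421 vs apothem 0.8 → ∉ W

4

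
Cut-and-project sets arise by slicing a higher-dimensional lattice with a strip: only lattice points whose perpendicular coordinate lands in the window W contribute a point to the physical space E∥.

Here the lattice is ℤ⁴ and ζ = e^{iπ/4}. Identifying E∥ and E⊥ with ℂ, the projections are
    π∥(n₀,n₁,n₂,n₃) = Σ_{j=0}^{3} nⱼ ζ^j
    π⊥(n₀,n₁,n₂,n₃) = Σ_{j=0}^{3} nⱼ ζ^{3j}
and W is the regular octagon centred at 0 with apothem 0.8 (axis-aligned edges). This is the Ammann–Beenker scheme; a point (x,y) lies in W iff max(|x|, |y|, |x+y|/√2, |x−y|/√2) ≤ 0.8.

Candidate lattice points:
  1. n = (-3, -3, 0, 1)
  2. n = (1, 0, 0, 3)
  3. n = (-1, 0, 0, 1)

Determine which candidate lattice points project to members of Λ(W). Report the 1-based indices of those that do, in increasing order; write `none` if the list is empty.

3

Internal map: ζ^{3j} for j=0..3 gives (1,0), (−√2/2,√2/2), (0,−1), (√2/2,√2/2).
candidate 1: n = (-3, -3, 0, 1) → π⊥ ≈ (-0.1716, -1.4142); max(|x|,|y|,|x±y|/√2) = 1.4142 > 0.8 ⇒ ∉ W
candidate 2: n = (1, 0, 0, 3) → π⊥ ≈ (+3.1213, +2.1213); max(|x|,|y|,|x±y|/√2) = 3.7071 > 0.8 ⇒ ∉ W
candidate 3: n = (-1, 0, 0, 1) → π⊥ ≈ (-0.2929, +0.7071); max(|x|,|y|,|x±y|/√2) = 0.7071 ≤ 0.8 ⇒ ∈ W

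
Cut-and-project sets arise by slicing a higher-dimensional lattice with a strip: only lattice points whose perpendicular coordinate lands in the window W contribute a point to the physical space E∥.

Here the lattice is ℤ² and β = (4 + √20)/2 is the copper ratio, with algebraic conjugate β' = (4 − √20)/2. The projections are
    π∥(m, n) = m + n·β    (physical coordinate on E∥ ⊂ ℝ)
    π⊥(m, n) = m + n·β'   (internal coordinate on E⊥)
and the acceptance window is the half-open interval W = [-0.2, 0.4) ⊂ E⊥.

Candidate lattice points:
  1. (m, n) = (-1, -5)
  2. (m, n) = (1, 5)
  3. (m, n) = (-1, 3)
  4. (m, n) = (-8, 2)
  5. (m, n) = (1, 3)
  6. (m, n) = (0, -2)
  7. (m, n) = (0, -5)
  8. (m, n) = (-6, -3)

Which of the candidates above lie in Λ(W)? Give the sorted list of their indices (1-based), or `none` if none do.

1, 2, 5

Numerically β ≈ 4.23607 and β' = −1/β ≈ -0.23607.
candidate 1: (m,n)=(-1,-5) → π∥ = -1-5·β ≈ -22.18034, π⊥ = -1-5·β' ≈ 0.18034 ∈ [-0.2, 0.4) ⇒ IN Λ
candidate 2: (m,n)=(1,5) → π∥ = 1+5·β ≈ 22.18034, π⊥ = 1+5·β' ≈ -0.18034 ∈ [-0.2, 0.4) ⇒ IN Λ
candidate 3: (m,n)=(-1,3) → π∥ = -1+3·β ≈ 11.70820, π⊥ = -1+3·β' ≈ -1.70820 ∉ [-0.2, 0.4) ⇒ out
candidate 4: (m,n)=(-8,2) → π∥ = -8+2·β ≈ 0.47214, π⊥ = -8+2·β' ≈ -8.47214 ∉ [-0.2, 0.4) ⇒ out
candidate 5: (m,n)=(1,3) → π∥ = 1+3·β ≈ 13.70820, π⊥ = 1+3·β' ≈ 0.29180 ∈ [-0.2, 0.4) ⇒ IN Λ
candidate 6: (m,n)=(0,-2) → π∥ = 0-2·β ≈ -8.47214, π⊥ = 0-2·β' ≈ 0.47214 ∉ [-0.2, 0.4) ⇒ out
candidate 7: (m,n)=(0,-5) → π∥ = 0-5·β ≈ -21.18034, π⊥ = 0-5·β' ≈ 1.18034 ∉ [-0.2, 0.4) ⇒ out
candidate 8: (m,n)=(-6,-3) → π∥ = -6-3·β ≈ -18.70820, π⊥ = -6-3·β' ≈ -5.29180 ∉ [-0.2, 0.4) ⇒ out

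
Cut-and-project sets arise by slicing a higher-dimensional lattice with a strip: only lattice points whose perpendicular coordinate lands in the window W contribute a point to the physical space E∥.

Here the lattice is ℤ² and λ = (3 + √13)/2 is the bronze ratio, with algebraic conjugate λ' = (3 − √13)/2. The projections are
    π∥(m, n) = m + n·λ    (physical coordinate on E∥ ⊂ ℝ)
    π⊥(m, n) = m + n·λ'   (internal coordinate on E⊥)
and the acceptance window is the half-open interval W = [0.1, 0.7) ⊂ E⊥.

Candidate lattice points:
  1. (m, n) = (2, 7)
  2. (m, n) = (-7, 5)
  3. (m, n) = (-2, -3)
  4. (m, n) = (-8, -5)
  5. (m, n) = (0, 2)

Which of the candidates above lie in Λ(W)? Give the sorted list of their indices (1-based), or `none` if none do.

λ' = (3−√13)/2 ≈ -0.30278.
#1 (2,7): internal coord 2 + (7)·λ' = -0.11943; -0.11943 ∉ [0.1, 0.7) → out
#2 (-7,5): internal coord -7 + (5)·λ' = -8.51388; -8.51388 ∉ [0.1, 0.7) → out
#3 (-2,-3): internal coord -2 + (-3)·λ' = -1.09167; -1.09167 ∉ [0.1, 0.7) → out
#4 (-8,-5): internal coord -8 + (-5)·λ' = -6.48612; -6.48612 ∉ [0.1, 0.7) → out
#5 (0,2): internal coord 0 + (2)·λ' = -0.60555; -0.60555 ∉ [0.1, 0.7) → out

none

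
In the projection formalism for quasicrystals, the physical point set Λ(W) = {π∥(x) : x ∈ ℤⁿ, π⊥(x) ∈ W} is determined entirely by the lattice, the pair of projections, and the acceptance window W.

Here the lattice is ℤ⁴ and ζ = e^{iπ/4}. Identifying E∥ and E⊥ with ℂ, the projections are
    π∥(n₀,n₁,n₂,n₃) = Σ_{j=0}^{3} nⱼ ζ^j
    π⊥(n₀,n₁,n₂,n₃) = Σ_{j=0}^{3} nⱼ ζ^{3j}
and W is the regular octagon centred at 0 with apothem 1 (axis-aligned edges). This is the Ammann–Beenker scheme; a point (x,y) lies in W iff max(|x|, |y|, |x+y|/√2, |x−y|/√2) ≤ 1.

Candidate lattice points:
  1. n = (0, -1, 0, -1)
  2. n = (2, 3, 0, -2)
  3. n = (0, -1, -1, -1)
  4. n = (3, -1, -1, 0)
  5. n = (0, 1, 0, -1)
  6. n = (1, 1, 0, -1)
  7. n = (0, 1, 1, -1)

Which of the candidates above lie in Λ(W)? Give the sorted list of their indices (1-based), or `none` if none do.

With ζ = e^{iπ/4} the internal vectors are ζ^0,ζ^3,ζ^6,ζ^9.
candidate 1: n = (0, -1, 0, -1) → π⊥ ≈ (+0.000000, -1.414214); max(|x|,|y|,|x±y|/√2) = 1.414214 > 1 ⇒ ∉ W
candidate 2: n = (2, 3, 0, -2) → π⊥ ≈ (-1.535534, +0.707107); max(|x|,|y|,|x±y|/√2) = 1.585786 > 1 ⇒ ∉ W
candidate 3: n = (0, -1, -1, -1) → π⊥ ≈ (+0.000000, -0.414214); max(|x|,|y|,|x±y|/√2) = 0.414214 ≤ 1 ⇒ ∈ W
candidate 4: n = (3, -1, -1, 0) → π⊥ ≈ (+3.707107, +0.292893); max(|x|,|y|,|x±y|/√2) = 3.707107 > 1 ⇒ ∉ W
candidate 5: n = (0, 1, 0, -1) → π⊥ ≈ (-1.414214, +0.000000); max(|x|,|y|,|x±y|/√2) = 1.414214 > 1 ⇒ ∉ W
candidate 6: n = (1, 1, 0, -1) → π⊥ ≈ (-0.414214, +0.000000); max(|x|,|y|,|x±y|/√2) = 0.414214 ≤ 1 ⇒ ∈ W
candidate 7: n = (0, 1, 1, -1) → π⊥ ≈ (-1.414214, -1.000000); max(|x|,|y|,|x±y|/√2) = 1.707107 > 1 ⇒ ∉ W

3, 6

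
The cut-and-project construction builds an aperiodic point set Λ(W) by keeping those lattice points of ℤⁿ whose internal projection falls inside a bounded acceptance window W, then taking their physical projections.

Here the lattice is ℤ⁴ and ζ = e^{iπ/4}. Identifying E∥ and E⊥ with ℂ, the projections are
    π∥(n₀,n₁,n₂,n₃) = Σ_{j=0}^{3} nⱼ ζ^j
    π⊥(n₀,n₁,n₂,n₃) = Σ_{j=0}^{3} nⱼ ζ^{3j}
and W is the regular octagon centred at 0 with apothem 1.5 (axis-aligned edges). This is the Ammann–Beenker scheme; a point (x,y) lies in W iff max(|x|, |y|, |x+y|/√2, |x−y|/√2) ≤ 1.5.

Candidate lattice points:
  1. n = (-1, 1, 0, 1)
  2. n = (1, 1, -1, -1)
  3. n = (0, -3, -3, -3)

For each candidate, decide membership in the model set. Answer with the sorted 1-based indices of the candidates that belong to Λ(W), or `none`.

2, 3

π⊥(n) = n₀ + n₁ζ³ + n₂ζ⁶ + n₃ζ⁹ where ζ = e^{iπ/4}.
#1 (-1, 1, 0, 1): internal (-1.0000, 1.4142); octagon support 1.7071 vs apothem 1.5 → ∉ W
#2 (1, 1, -1, -1): internal (-0.4142, 1.0000); octagon support 1.0000 vs apothem 1.5 → ∈ W
#3 (0, -3, -3, -3): internal (0.0000, -1.2426); octagon support 1.2426 vs apothem 1.5 → ∈ W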